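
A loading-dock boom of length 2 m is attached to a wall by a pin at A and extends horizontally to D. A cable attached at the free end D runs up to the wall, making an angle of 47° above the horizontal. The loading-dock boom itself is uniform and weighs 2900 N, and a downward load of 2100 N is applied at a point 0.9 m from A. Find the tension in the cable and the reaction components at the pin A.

ΣM about A: T·sin47°·2 − 2900·1 − 2100·0.9 = 0 → T = 4790/(2·0.731354) = 3274.75 ≈ 3275 N.
ΣF_x = 0: A_x − T·cos47° = 0 → A_x = 3274.75 × 0.681998 = 2233 N.
ΣF_y = 0: A_y + T·sin47° − 2900 − 2100 = 0 → A_y = 5000 − 3274.75 × 0.731354 = 2605 N.

T = 3275 N, A_x = 2233 N, A_y = 2605 N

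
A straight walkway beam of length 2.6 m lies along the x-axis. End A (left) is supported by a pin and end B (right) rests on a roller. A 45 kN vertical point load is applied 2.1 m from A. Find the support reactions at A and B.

A_x = 0, A_y = 8.654 kN, B_y = 36.35 kN

Moments about A: B_y·2.6 − 45·2.1 = 0 → B_y = 94.5/2.6 = 36.3462 ≈ 36.35 kN.
ΣF_y = 0: A_y + 36.3462 − 45 = 0 → A_y = 8.654 kN.
ΣF_x = 0: no horizontal applied forces, so A_x = 0.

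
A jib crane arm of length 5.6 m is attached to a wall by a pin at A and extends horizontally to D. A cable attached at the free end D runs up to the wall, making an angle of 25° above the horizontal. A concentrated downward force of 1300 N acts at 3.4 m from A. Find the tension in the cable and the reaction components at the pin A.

T = 1868 N, A_x = 1693 N, A_y = 510.7 N

ΣM about A: T·sin25°·5.6 − 1300·3.4 = 0 → T = 4420/(5.6·0.422618) = 1867.61 ≈ 1868 N.
ΣF_x = 0: A_x − T·cos25° = 0 → A_x = 1867.61 × 0.906308 = 1693 N.
ΣF_y = 0: A_y + T·sin25° − 1300 = 0 → A_y = 1300 − 1867.61 × 0.422618 = 510.7 N.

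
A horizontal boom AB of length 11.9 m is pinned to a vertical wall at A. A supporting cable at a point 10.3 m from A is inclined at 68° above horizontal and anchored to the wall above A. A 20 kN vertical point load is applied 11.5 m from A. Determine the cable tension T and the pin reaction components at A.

T = 24.08 kN, A_x = 9.022 kN, A_y = -2.330 kN

ΣM about A: T·sin68°·10.3 − 20·11.5 = 0 → T = 230/(10.3·0.927184) = 24.0838 ≈ 24.08 kN.
ΣF_x = 0: A_x − T·cos68° = 0 → A_x = 24.0838 × 0.374607 = 9.022 kN.
ΣF_y = 0: A_y + T·sin68° − 20 = 0 → A_y = 20 − 24.0838 × 0.927184 = -2.330 kN.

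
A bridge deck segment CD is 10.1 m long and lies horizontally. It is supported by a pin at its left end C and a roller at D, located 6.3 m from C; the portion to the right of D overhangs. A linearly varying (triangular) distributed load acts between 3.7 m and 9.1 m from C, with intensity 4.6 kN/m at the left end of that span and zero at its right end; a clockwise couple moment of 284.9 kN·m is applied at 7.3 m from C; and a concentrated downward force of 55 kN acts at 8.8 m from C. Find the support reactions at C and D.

C_x = 0, C_y = -65.47 kN, D_y = 132.9 kN

Resultant of the triangular load: ½ × 4.6 × 5.4 = 12.42 kN, acting at 5.5 m from C (one-third of the span from the peak).
ΣM about C: D_y·6.3 − (½·4.6·5.4)·5.5 − 284.9 − 55·8.8 = 0 → D_y = 837.21/6.3 = 132.89 ≈ 132.9 kN.
ΣF_y = 0: C_y + 132.89 − ½·4.6·5.4 − 55 = 0 → C_y = -65.47 kN.
ΣF_x = 0: no horizontal applied forces, so C_x = 0.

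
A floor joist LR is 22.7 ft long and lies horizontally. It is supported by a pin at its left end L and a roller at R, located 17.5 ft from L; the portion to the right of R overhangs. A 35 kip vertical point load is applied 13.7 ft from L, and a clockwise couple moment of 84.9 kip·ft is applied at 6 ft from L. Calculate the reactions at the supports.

Taking moments about L: R_y·17.5 − 35·13.7 − 84.9 = 0 → R_y = 564.4/17.5 = 32.2514 ≈ 32.25 kip.
ΣF_y = 0: L_y + 32.2514 − 35 = 0 → L_y = 2.749 kip.
ΣF_x = 0: no horizontal applied forces, so L_x = 0.

L_x = 0, L_y = 2.749 kip, R_y = 32.25 kip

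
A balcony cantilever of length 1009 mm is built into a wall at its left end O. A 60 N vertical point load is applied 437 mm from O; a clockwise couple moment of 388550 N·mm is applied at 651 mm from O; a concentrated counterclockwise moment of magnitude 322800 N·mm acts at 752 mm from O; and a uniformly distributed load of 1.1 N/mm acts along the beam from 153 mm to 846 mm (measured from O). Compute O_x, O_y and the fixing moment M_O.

O_x = 0, O_y = 822.3 N, M_O = 472700 N·mm

Resultant of the distributed load: 1.1 × 693 = 762.3 N at 499.5 mm from O.
ΣF_x = 0: O_x = 0.
ΣF_y = 0: O_y − 60 − 1.1·693 = 0 → O_y = 822.3 N.
ΣM about O: M_O − 60·437 − 388550 + 322800 − (1.1·693)·499.5 = 0 → M_O = 472700 N·mm.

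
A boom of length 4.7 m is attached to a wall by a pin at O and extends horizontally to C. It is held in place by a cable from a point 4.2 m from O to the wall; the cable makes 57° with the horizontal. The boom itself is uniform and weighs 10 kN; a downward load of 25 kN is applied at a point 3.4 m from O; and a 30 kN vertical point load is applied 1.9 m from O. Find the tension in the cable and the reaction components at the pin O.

T = 46.98 kN, O_x = 25.59 kN, O_y = 25.60 kN

ΣM about O: T·sin57°·4.2 − 10·2.35 − 25·3.4 − 30·1.9 = 0 → T = 165.5/(4.2·0.838671) = 46.9848 ≈ 46.98 kN.
ΣF_x = 0: O_x − T·cos57° = 0 → O_x = 46.9848 × 0.544639 = 25.59 kN.
ΣF_y = 0: O_y + T·sin57° − 10 − 25 − 30 = 0 → O_y = 65 − 46.9848 × 0.838671 = 25.60 kN.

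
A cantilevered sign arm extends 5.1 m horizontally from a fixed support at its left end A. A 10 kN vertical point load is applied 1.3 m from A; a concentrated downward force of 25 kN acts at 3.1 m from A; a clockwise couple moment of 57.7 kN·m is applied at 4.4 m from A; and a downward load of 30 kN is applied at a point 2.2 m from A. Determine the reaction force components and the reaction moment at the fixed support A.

A_x = 0, A_y = 65.00 kN, M_A = 214.2 kN·m

ΣF_x = 0: A_x = 0.
ΣF_y = 0: A_y − 10 − 25 − 30 = 0 → A_y = 65.00 kN.
ΣM about A: M_A − 10·1.3 − 25·3.1 − 57.7 − 30·2.2 = 0 → M_A = 214.2 kN·m.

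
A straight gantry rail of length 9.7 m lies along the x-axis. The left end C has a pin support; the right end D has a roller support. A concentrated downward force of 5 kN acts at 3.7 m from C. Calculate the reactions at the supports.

Taking moments about C: D_y·9.7 − 5·3.7 = 0 → D_y = 18.5/9.7 = 1.90722 ≈ 1.907 kN.
ΣF_y = 0: C_y + 1.90722 − 5 = 0 → C_y = 3.093 kN.
ΣF_x = 0: no horizontal applied forces, so C_x = 0.

C_x = 0, C_y = 3.093 kN, D_y = 1.907 kN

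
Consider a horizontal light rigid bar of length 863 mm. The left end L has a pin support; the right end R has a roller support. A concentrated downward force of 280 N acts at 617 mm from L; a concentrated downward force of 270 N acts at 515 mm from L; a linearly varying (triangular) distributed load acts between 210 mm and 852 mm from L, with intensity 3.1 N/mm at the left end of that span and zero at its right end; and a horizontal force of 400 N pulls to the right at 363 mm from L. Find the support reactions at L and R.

Resultant of the triangular load: ½ × 3.1 × 642 = 995.1 N, acting at 424 mm from L (one-third of the span from the peak).
Taking moments about L: R_y·863 − 280·617 − 270·515 − (½·3.1·642)·424 = 0 → R_y = 733732.4/863 = 850.211 ≈ 850.2 N.
ΣF_y = 0: L_y + 850.211 − 280 − 270 − ½·3.1·642 = 0 → L_y = 694.9 N.
ΣF_x = 0: L_x + 400 = 0 → L_x = -400.0 N.

L_x = -400.0 N, L_y = 694.9 N, R_y = 850.2 N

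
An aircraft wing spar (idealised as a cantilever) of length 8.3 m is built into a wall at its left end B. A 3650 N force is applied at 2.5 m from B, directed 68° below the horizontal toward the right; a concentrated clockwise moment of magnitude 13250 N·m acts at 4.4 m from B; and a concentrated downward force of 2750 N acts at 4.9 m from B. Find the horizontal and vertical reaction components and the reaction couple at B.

ΣF_x = 0: B_x + 3650·cos68° = 0 → B_x = -1367 N.
ΣF_y = 0: B_y − 3650·sin68° − 2750 = 0 → B_y = 6134 N.
ΣM about B: M_B − 3650·sin68°·2.5 − 13250 − 2750·4.9 = 0 → M_B = 35190 N·m.

B_x = -1367 N, B_y = 6134 N, M_B = 35190 N·m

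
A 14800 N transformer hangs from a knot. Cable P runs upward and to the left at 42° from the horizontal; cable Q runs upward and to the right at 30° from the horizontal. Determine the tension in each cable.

T_P = 13480 N, T_Q = 11560 N

ΣF_x = 0: −T_P·cos42° + T_Q·cos30° = 0 → T_Q = 0.85811·T_P.
ΣF_y = 0: T_P·sin42° + T_Q·sin30° = 14800.
Substitute: T_P·(0.669131 + 0.85811·0.5) = 14800 → T_P = 13476.8 ≈ 13480 N.
Then T_Q = 0.85811 × 13476.8 = 11560 N.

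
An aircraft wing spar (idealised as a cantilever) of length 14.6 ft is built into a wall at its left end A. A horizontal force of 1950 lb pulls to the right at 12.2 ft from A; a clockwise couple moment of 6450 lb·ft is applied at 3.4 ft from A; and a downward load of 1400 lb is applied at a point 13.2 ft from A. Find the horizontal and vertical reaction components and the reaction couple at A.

A_x = -1950 lb, A_y = 1400 lb, M_A = 24930 lb·ft

ΣF_x = 0: A_x + 1950 = 0 → A_x = -1950 lb.
ΣF_y = 0: A_y − 1400 = 0 → A_y = 1400 lb.
ΣM about A: M_A − 6450 − 1400·13.2 = 0 → M_A = 24930 lb·ft.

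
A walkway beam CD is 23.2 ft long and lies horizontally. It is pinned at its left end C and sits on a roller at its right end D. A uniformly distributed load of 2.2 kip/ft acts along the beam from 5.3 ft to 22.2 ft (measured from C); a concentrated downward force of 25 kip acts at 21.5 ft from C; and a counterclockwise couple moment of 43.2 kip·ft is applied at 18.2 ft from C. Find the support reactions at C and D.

C_x = 0, C_y = 18.84 kip, D_y = 43.34 kip

Resultant of the distributed load: 2.2 × 16.9 = 37.18 kip at 13.75 ft from C.
Taking moments about C: D_y·23.2 − (2.2·16.9)·13.75 − 25·21.5 + 43.2 = 0 → D_y = 1005.525/23.2 = 43.3416 ≈ 43.34 kip.
ΣF_y = 0: C_y + 43.3416 − 2.2·16.9 − 25 = 0 → C_y = 18.84 kip.
ΣF_x = 0: no horizontal applied forces, so C_x = 0.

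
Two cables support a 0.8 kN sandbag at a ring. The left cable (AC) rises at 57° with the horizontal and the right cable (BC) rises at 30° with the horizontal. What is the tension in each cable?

ΣF_x = 0: −T_AC·cos57° + T_BC·cos30° = 0 → T_BC = 0.628895·T_AC.
ΣF_y = 0: T_AC·sin57° + T_BC·sin30° = 0.8.
Substitute: T_AC·(0.838671 + 0.628895·0.5) = 0.8 → T_AC = 0.693771 ≈ 0.6938 kN.
Then T_BC = 0.628895 × 0.693771 = 0.4363 kN.

T_AC = 0.6938 kN, T_BC = 0.4363 kN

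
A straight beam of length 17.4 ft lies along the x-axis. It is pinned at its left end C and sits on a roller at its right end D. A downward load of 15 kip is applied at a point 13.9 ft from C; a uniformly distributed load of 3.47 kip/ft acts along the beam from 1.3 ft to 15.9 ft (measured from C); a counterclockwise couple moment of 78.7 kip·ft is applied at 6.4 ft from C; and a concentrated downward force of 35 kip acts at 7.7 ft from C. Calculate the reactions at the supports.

Resultant of the distributed load: 3.47 × 14.6 = 50.662 kip at 8.6 ft from C.
Moments about C: D_y·17.4 − 15·13.9 − (3.47·14.6)·8.6 + 78.7 − 35·7.7 = 0 → D_y = 834.9932/17.4 = 47.9881 ≈ 47.99 kip.
ΣF_y = 0: C_y + 47.9881 − 15 − 3.47·14.6 − 35 = 0 → C_y = 52.67 kip.
ΣF_x = 0: no horizontal applied forces, so C_x = 0.

C_x = 0, C_y = 52.67 kip, D_y = 47.99 kip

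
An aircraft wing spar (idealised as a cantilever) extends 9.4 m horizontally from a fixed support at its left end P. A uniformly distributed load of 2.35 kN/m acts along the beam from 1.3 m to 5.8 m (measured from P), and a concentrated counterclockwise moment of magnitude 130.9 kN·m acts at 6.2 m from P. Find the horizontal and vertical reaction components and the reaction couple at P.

Resultant of the distributed load: 2.35 × 4.5 = 10.575 kN at 3.55 m from P.
ΣF_x = 0: P_x = 0.
ΣF_y = 0: P_y − 2.35·4.5 = 0 → P_y = 10.58 kN.
ΣM about P: M_P − (2.35·4.5)·3.55 + 130.9 = 0 → M_P = -93.36 kN·m.

P_x = 0, P_y = 10.58 kN, M_P = -93.36 kN·m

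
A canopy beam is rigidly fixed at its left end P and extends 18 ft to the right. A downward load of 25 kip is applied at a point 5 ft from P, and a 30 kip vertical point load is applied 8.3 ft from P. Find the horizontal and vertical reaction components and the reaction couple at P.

P_x = 0, P_y = 55.00 kip, M_P = 374.0 kip·ft

ΣF_x = 0: P_x = 0.
ΣF_y = 0: P_y − 25 − 30 = 0 → P_y = 55.00 kip.
ΣM about P: M_P − 25·5 − 30·8.3 = 0 → M_P = 374.0 kip·ft.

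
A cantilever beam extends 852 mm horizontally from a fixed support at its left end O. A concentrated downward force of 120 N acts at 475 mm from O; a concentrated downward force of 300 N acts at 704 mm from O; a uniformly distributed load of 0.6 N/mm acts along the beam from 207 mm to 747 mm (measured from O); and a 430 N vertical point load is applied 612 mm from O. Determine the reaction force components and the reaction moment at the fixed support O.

Resultant of the distributed load: 0.6 × 540 = 324 N at 477 mm from O.
ΣF_x = 0: O_x = 0.
ΣF_y = 0: O_y − 120 − 300 − 0.6·540 − 430 = 0 → O_y = 1174 N.
ΣM about O: M_O − 120·475 − 300·704 − (0.6·540)·477 − 430·612 = 0 → M_O = 685900 N·mm.

O_x = 0, O_y = 1174 N, M_O = 685900 N·mm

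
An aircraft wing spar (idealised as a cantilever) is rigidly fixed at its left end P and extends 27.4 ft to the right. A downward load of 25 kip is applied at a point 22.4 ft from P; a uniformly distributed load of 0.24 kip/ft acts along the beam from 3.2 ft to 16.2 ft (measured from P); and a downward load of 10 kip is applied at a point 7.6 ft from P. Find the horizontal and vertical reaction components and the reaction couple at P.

P_x = 0, P_y = 38.12 kip, M_P = 666.3 kip·ft

Resultant of the distributed load: 0.24 × 13 = 3.12 kip at 9.7 ft from P.
ΣF_x = 0: P_x = 0.
ΣF_y = 0: P_y − 25 − 0.24·13 − 10 = 0 → P_y = 38.12 kip.
ΣM about P: M_P − 25·22.4 − (0.24·13)·9.7 − 10·7.6 = 0 → M_P = 666.3 kip·ft.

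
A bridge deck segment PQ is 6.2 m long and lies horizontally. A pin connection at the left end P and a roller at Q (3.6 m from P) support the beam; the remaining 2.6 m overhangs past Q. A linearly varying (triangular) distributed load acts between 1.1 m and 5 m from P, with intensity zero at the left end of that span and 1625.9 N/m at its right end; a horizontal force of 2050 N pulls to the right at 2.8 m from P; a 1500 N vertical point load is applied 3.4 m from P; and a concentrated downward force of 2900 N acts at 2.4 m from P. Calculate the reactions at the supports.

P_x = -2050 N, P_y = 961.9 N, Q_y = 6609 N

Resultant of the triangular load: ½ × 1625.9 × 3.9 = 3170.505 N, acting at 3.7 m from P (one-third of the span from the peak).
ΣM about P: Q_y·3.6 − (½·1625.9·3.9)·3.7 − 1500·3.4 − 2900·2.4 = 0 → Q_y = 23790.8685/3.6 = 6608.57 ≈ 6609 N.
ΣF_y = 0: P_y + 6608.57 − ½·1625.9·3.9 − 1500 − 2900 = 0 → P_y = 961.9 N.
ΣF_x = 0: P_x + 2050 = 0 → P_x = -2050 N.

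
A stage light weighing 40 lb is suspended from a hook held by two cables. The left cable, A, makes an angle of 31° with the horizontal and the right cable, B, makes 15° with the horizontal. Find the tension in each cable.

ΣF_x = 0: −T_A·cos31° + T_B·cos15° = 0 → T_B = 0.887405·T_A.
ΣF_y = 0: T_A·sin31° + T_B·sin15° = 40.
Substitute: T_A·(0.515038 + 0.887405·0.258819) = 40 → T_A = 53.7118 ≈ 53.71 lb.
Then T_B = 0.887405 × 53.7118 = 47.66 lb.

T_A = 53.71 lb, T_B = 47.66 lb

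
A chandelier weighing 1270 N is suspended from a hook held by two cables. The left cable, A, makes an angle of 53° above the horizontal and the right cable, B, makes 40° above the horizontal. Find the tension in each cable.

T_A = 974.2 N, T_B = 765.4 N

ΣF_x = 0: −T_A·cos53° + T_B·cos40° = 0 → T_B = 0.785614·T_A.
ΣF_y = 0: T_A·sin53° + T_B·sin40° = 1270.
Substitute: T_A·(0.798636 + 0.785614·0.642788) = 1270 → T_A = 974.211 ≈ 974.2 N.
Then T_B = 0.785614 × 974.211 = 765.4 N.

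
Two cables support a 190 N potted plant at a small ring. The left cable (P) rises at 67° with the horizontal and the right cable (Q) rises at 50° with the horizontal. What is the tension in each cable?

T_P = 137.1 N, T_Q = 83.32 N

ΣF_x = 0: −T_P·cos67° + T_Q·cos50° = 0 → T_Q = 0.60787·T_P.
ΣF_y = 0: T_P·sin67° + T_Q·sin50° = 190.
Substitute: T_P·(0.920505 + 0.60787·0.766044) = 190 → T_P = 137.069 ≈ 137.1 N.
Then T_Q = 0.60787 × 137.069 = 83.32 N.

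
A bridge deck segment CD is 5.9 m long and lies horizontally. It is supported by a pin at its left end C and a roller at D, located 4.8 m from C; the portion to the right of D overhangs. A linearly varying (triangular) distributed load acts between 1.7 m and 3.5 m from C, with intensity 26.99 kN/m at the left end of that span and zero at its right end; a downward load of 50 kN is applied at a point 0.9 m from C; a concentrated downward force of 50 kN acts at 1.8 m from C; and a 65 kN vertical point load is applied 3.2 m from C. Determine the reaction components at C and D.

C_x = 0, C_y = 106.2 kN, D_y = 83.10 kN

Resultant of the triangular load: ½ × 26.99 × 1.8 = 24.291 kN, acting at 2.3 m from C (one-third of the span from the peak).
ΣM about C: D_y·4.8 − (½·26.99·1.8)·2.3 − 50·0.9 − 50·1.8 − 65·3.2 = 0 → D_y = 398.8693/4.8 = 83.0978 ≈ 83.10 kN.
ΣF_y = 0: C_y + 83.0978 − ½·26.99·1.8 − 50 − 50 − 65 = 0 → C_y = 106.2 kN.
ΣF_x = 0: no horizontal applied forces, so C_x = 0.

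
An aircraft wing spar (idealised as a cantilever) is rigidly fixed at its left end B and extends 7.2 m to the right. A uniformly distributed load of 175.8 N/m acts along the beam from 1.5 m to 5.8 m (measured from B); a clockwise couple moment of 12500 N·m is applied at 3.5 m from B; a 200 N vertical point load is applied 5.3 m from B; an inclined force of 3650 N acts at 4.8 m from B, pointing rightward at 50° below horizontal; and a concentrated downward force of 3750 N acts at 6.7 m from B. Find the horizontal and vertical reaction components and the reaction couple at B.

Resultant of the distributed load: 175.8 × 4.3 = 755.94 N at 3.65 m from B.
ΣF_x = 0: B_x + 3650·cos50° = 0 → B_x = -2346 N.
ΣF_y = 0: B_y − 175.8·4.3 − 200 − 3650·sin50° − 3750 = 0 → B_y = 7502 N.
ΣM about B: M_B − (175.8·4.3)·3.65 − 12500 − 200·5.3 − 3650·sin50°·4.8 − 3750·6.7 = 0 → M_B = 54870 N·m.

B_x = -2346 N, B_y = 7502 N, M_B = 54870 N·m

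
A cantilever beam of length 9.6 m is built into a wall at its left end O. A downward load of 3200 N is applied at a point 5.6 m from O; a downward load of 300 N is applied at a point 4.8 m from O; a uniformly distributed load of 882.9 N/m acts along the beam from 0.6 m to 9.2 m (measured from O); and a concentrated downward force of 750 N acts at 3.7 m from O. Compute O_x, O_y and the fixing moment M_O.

O_x = 0, O_y = 11840 N, M_O = 59340 N·m

Resultant of the distributed load: 882.9 × 8.6 = 7592.94 N at 4.9 m from O.
ΣF_x = 0: O_x = 0.
ΣF_y = 0: O_y − 3200 − 300 − 882.9·8.6 − 750 = 0 → O_y = 11840 N.
ΣM about O: M_O − 3200·5.6 − 300·4.8 − (882.9·8.6)·4.9 − 750·3.7 = 0 → M_O = 59340 N·m.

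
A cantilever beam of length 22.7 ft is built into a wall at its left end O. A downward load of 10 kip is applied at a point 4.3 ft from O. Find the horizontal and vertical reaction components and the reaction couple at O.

ΣF_x = 0: O_x = 0.
ΣF_y = 0: O_y − 10 = 0 → O_y = 10.00 kip.
ΣM about O: M_O − 10·4.3 = 0 → M_O = 43.00 kip·ft.

O_x = 0, O_y = 10.00 kip, M_O = 43.00 kip·ft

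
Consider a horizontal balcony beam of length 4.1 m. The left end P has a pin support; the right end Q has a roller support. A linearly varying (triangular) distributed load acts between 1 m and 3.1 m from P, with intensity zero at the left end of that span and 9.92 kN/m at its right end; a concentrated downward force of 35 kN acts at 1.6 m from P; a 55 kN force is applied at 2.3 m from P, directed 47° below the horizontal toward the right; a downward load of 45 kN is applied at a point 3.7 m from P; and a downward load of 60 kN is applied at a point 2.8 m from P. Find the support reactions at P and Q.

Resultant of the triangular load: ½ × 9.92 × 2.1 = 10.416 kN, acting at 2.4 m from P (one-third of the span from the peak).
Moments about P: Q_y·4.1 − (½·9.92·2.1)·2.4 − 35·1.6 − 55·sin47°·2.3 − 45·3.7 − 60·2.8 = 0 → Q_y = 508.015/4.1 = 123.906 ≈ 123.9 kN.
ΣF_y = 0: P_y + 123.906 − ½·9.92·2.1 − 35 − 55·sin47° − 45 − 60 = 0 → P_y = 66.73 kN.
ΣF_x = 0: P_x + 55·cos47° = 0 → P_x = -37.51 kN.

P_x = -37.51 kN, P_y = 66.73 kN, Q_y = 123.9 kN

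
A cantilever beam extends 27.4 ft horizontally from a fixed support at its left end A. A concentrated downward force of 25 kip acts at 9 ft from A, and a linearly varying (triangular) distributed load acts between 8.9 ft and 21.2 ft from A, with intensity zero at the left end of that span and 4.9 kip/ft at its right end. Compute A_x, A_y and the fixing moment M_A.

A_x = 0, A_y = 55.13 kip, M_A = 740.3 kip·ft

Resultant of the triangular load: ½ × 4.9 × 12.3 = 30.135 kip, acting at 17.1 ft from A (one-third of the span from the peak).
ΣF_x = 0: A_x = 0.
ΣF_y = 0: A_y − 25 − ½·4.9·12.3 = 0 → A_y = 55.13 kip.
ΣM about A: M_A − 25·9 − (½·4.9·12.3)·17.1 = 0 → M_A = 740.3 kip·ft.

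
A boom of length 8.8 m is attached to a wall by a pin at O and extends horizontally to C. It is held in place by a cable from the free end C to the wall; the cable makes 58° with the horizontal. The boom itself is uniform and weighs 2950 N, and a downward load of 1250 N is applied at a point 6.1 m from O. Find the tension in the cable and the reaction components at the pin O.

T = 2761 N, O_x = 1463 N, O_y = 1859 N

ΣM about O: T·sin58°·8.8 − 2950·4.4 − 1250·6.1 = 0 → T = 20605/(8.8·0.848048) = 2761.02 ≈ 2761 N.
ΣF_x = 0: O_x − T·cos58° = 0 → O_x = 2761.02 × 0.529919 = 1463 N.
ΣF_y = 0: O_y + T·sin58° − 2950 − 1250 = 0 → O_y = 4200 − 2761.02 × 0.848048 = 1859 N.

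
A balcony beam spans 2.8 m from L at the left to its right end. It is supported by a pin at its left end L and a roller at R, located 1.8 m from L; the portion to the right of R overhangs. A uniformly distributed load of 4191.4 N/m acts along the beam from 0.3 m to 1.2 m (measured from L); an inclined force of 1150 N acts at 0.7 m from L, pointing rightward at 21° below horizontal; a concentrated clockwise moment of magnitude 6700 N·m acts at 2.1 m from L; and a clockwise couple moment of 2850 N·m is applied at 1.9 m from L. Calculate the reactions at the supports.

Resultant of the distributed load: 4191.4 × 0.9 = 3772.26 N at 0.75 m from L.
Moments about L: R_y·1.8 − (4191.4·0.9)·0.75 − 1150·sin21°·0.7 − 6700 − 2850 = 0 → R_y = 12667.7/1.8 = 7037.61 ≈ 7038 N.
ΣF_y = 0: L_y + 7037.61 − 4191.4·0.9 − 1150·sin21° = 0 → L_y = -2853 N.
ΣF_x = 0: L_x + 1150·cos21° = 0 → L_x = -1074 N.

L_x = -1074 N, L_y = -2853 N, R_y = 7038 N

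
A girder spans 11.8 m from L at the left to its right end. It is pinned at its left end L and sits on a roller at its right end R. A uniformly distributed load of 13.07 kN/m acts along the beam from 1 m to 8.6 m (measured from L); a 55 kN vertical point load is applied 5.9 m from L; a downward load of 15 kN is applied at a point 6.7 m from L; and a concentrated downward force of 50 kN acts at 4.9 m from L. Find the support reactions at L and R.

L_x = 0, L_y = 122.1 kN, R_y = 97.19 kN

Resultant of the distributed load: 13.07 × 7.6 = 99.332 kN at 4.8 m from L.
ΣM about L: R_y·11.8 − (13.07·7.6)·4.8 − 55·5.9 − 15·6.7 − 50·4.9 = 0 → R_y = 1146.7936/11.8 = 97.1859 ≈ 97.19 kN.
ΣF_y = 0: L_y + 97.1859 − 13.07·7.6 − 55 − 15 − 50 = 0 → L_y = 122.1 kN.
ΣF_x = 0: no horizontal applied forces, so L_x = 0.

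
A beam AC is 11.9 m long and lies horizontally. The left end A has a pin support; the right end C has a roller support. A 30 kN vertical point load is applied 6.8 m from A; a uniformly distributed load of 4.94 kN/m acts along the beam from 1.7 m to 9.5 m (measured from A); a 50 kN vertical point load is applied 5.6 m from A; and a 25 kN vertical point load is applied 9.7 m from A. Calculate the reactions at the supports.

Resultant of the distributed load: 4.94 × 7.8 = 38.532 kN at 5.6 m from A.
ΣM about A: C_y·11.9 − 30·6.8 − (4.94·7.8)·5.6 − 50·5.6 − 25·9.7 = 0 → C_y = 942.2792/11.9 = 79.1831 ≈ 79.18 kN.
ΣF_y = 0: A_y + 79.1831 − 30 − 4.94·7.8 − 50 − 25 = 0 → A_y = 64.35 kN.
ΣF_x = 0: no horizontal applied forces, so A_x = 0.

A_x = 0, A_y = 64.35 kN, C_y = 79.18 kN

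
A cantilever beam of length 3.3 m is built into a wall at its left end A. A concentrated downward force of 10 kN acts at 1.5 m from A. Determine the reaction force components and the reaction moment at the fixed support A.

A_x = 0, A_y = 10.00 kN, M_A = 15.00 kN·m

ΣF_x = 0: A_x = 0.
ΣF_y = 0: A_y − 10 = 0 → A_y = 10.00 kN.
ΣM about A: M_A − 10·1.5 = 0 → M_A = 15.00 kN·m.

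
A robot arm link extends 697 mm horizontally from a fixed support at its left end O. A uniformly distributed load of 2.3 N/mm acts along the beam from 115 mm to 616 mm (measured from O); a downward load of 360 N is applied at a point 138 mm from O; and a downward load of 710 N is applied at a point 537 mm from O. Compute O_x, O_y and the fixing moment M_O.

Resultant of the distributed load: 2.3 × 501 = 1152.3 N at 365.5 mm from O.
ΣF_x = 0: O_x = 0.
ΣF_y = 0: O_y − 2.3·501 − 360 − 710 = 0 → O_y = 2222 N.
ΣM about O: M_O − (2.3·501)·365.5 − 360·138 − 710·537 = 0 → M_O = 852100 N·mm.

O_x = 0, O_y = 2222 N, M_O = 852100 N·mm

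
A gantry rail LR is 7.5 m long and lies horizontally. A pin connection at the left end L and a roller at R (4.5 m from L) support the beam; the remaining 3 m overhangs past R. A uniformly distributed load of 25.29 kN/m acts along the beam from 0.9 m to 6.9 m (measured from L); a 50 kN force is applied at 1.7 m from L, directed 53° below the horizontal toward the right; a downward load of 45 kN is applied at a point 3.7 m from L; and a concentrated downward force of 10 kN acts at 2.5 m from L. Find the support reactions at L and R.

L_x = -30.09 kN, L_y = 57.52 kN, R_y = 189.1 kN

Resultant of the distributed load: 25.29 × 6 = 151.74 kN at 3.9 m from L.
ΣM about L: R_y·4.5 − (25.29·6)·3.9 − 50·sin53°·1.7 − 45·3.7 − 10·2.5 = 0 → R_y = 851.17/4.5 = 189.149 ≈ 189.1 kN.
ΣF_y = 0: L_y + 189.149 − 25.29·6 − 50·sin53° − 45 − 10 = 0 → L_y = 57.52 kN.
ΣF_x = 0: L_x + 50·cos53° = 0 → L_x = -30.09 kN.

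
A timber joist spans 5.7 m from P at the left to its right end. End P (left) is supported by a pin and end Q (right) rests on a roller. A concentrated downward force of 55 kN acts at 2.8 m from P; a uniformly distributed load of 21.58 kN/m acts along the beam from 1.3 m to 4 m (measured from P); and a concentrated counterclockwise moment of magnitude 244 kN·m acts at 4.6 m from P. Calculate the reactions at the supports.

P_x = 0, P_y = 102.0 kN, Q_y = 11.30 kN

Resultant of the distributed load: 21.58 × 2.7 = 58.266 kN at 2.65 m from P.
Taking moments about P: Q_y·5.7 − 55·2.8 − (21.58·2.7)·2.65 + 244 = 0 → Q_y = 64.4049/5.7 = 11.2991 ≈ 11.30 kN.
ΣF_y = 0: P_y + 11.2991 − 55 − 21.58·2.7 = 0 → P_y = 102.0 kN.
ΣF_x = 0: no horizontal applied forces, so P_x = 0.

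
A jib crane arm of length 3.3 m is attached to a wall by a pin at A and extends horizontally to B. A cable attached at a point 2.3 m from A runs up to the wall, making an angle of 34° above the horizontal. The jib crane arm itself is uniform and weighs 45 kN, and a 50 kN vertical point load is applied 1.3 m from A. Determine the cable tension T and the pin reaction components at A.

ΣM about A: T·sin34°·2.3 − 45·1.65 − 50·1.3 = 0 → T = 139.25/(2.3·0.559193) = 108.269 ≈ 108.3 kN.
ΣF_x = 0: A_x − T·cos34° = 0 → A_x = 108.269 × 0.829038 = 89.76 kN.
ΣF_y = 0: A_y + T·sin34° − 45 − 50 = 0 → A_y = 95 − 108.269 × 0.559193 = 34.46 kN.

T = 108.3 kN, A_x = 89.76 kN, A_y = 34.46 kN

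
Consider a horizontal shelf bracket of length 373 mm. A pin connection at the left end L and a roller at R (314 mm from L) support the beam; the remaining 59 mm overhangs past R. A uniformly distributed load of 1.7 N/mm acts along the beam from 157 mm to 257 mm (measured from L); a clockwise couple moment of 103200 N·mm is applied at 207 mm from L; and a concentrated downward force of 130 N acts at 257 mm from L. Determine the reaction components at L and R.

Resultant of the distributed load: 1.7 × 100 = 170 N at 207 mm from L.
ΣM about L: R_y·314 − (1.7·100)·207 − 103200 − 130·257 = 0 → R_y = 171800/314 = 547.134 ≈ 547.1 N.
ΣF_y = 0: L_y + 547.134 − 1.7·100 − 130 = 0 → L_y = -247.1 N.
ΣF_x = 0: no horizontal applied forces, so L_x = 0.

L_x = 0, L_y = -247.1 N, R_y = 547.1 N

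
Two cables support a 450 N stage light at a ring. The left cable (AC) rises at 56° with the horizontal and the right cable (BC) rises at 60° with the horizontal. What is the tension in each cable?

T_AC = 250.3 N, T_BC = 280.0 N

ΣF_x = 0: −T_AC·cos56° + T_BC·cos60° = 0 → T_BC = 1.11839·T_AC.
ΣF_y = 0: T_AC·sin56° + T_BC·sin60° = 450.
Substitute: T_AC·(0.829038 + 1.11839·0.866025) = 450 → T_AC = 250.335 ≈ 250.3 N.
Then T_BC = 1.11839 × 250.335 = 280.0 N.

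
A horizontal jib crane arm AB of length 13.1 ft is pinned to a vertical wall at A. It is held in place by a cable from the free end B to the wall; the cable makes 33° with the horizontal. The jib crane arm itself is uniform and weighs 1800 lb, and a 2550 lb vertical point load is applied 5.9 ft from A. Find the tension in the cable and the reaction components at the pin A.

ΣM about A: T·sin33°·13.1 − 1800·6.55 − 2550·5.9 = 0 → T = 26835/(13.1·0.544639) = 3761.16 ≈ 3761 lb.
ΣF_x = 0: A_x − T·cos33° = 0 → A_x = 3761.16 × 0.838671 = 3154 lb.
ΣF_y = 0: A_y + T·sin33° − 1800 − 2550 = 0 → A_y = 4350 − 3761.16 × 0.544639 = 2302 lb.

T = 3761 lb, A_x = 3154 lb, A_y = 2302 lb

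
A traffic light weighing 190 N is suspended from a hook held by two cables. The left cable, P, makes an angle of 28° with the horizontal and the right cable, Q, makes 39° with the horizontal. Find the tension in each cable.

ΣF_x = 0: −T_P·cos28° + T_Q·cos39° = 0 → T_Q = 1.13614·T_P.
ΣF_y = 0: T_P·sin28° + T_Q·sin39° = 190.
Substitute: T_P·(0.469472 + 1.13614·0.62932) = 190 → T_P = 160.41 ≈ 160.4 N.
Then T_Q = 1.13614 × 160.41 = 182.2 N.

T_P = 160.4 N, T_Q = 182.2 N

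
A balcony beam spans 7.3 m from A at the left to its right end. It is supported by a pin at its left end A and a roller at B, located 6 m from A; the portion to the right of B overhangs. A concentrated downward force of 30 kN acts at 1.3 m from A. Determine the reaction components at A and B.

A_x = 0, A_y = 23.50 kN, B_y = 6.500 kN

Taking moments about A: B_y·6 − 30·1.3 = 0 → B_y = 39/6 = 6.500 kN.
ΣF_y = 0: A_y + 6.5 − 30 = 0 → A_y = 23.50 kN.
ΣF_x = 0: no horizontal applied forces, so A_x = 0.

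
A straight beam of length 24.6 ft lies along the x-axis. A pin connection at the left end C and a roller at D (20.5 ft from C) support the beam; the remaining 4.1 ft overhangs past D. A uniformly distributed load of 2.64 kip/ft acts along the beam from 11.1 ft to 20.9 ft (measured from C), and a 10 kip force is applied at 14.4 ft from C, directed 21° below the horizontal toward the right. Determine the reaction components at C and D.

Resultant of the distributed load: 2.64 × 9.8 = 25.872 kip at 16 ft from C.
Taking moments about C: D_y·20.5 − (2.64·9.8)·16 − 10·sin21°·14.4 = 0 → D_y = 465.557/20.5 = 22.7101 ≈ 22.71 kip.
ΣF_y = 0: C_y + 22.7101 − 2.64·9.8 − 10·sin21° = 0 → C_y = 6.746 kip.
ΣF_x = 0: C_x + 10·cos21° = 0 → C_x = -9.336 kip.

C_x = -9.336 kip, C_y = 6.746 kip, D_y = 22.71 kip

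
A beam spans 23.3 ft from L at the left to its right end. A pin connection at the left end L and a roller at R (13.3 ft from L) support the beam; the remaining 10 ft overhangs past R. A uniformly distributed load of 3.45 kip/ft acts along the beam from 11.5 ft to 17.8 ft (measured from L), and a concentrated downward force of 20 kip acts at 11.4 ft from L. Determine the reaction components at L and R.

L_x = 0, L_y = 0.6510 kip, R_y = 41.08 kip

Resultant of the distributed load: 3.45 × 6.3 = 21.735 kip at 14.65 ft from L.
ΣM about L: R_y·13.3 − (3.45·6.3)·14.65 − 20·11.4 = 0 → R_y = 546.41775/13.3 = 41.084 ≈ 41.08 kip.
ΣF_y = 0: L_y + 41.084 − 3.45·6.3 − 20 = 0 → L_y = 0.6510 kip.
ΣF_x = 0: no horizontal applied forces, so L_x = 0.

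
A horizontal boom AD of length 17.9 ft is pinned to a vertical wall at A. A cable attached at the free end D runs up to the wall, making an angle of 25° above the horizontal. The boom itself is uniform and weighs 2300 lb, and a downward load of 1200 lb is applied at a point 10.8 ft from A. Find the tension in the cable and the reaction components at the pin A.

ΣM about A: T·sin25°·17.9 − 2300·8.95 − 1200·10.8 = 0 → T = 33545/(17.9·0.422618) = 4434.32 ≈ 4434 lb.
ΣF_x = 0: A_x − T·cos25° = 0 → A_x = 4434.32 × 0.906308 = 4019 lb.
ΣF_y = 0: A_y + T·sin25° − 2300 − 1200 = 0 → A_y = 3500 − 4434.32 × 0.422618 = 1626 lb.

T = 4434 lb, A_x = 4019 lb, A_y = 1626 lb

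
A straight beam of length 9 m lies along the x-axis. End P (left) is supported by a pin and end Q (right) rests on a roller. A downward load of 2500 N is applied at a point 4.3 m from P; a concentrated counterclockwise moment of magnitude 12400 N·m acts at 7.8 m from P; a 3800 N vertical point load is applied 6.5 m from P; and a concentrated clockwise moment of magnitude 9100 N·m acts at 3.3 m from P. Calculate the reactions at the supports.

Moments about P: Q_y·9 − 2500·4.3 + 12400 − 3800·6.5 − 9100 = 0 → Q_y = 32150/9 = 3572.22 ≈ 3572 N.
ΣF_y = 0: P_y + 3572.22 − 2500 − 3800 = 0 → P_y = 2728 N.
ΣF_x = 0: no horizontal applied forces, so P_x = 0.

P_x = 0, P_y = 2728 N, Q_y = 3572 N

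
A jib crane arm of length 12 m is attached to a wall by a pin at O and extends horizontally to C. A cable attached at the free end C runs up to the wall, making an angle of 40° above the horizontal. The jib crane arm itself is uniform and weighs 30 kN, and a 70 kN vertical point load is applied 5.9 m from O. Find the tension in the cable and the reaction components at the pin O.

ΣM about O: T·sin40°·12 − 30·6 − 70·5.9 = 0 → T = 593/(12·0.642788) = 76.8786 ≈ 76.88 kN.
ΣF_x = 0: O_x − T·cos40° = 0 → O_x = 76.8786 × 0.766044 = 58.89 kN.
ΣF_y = 0: O_y + T·sin40° − 30 − 70 = 0 → O_y = 100 − 76.8786 × 0.642788 = 50.58 kN.

T = 76.88 kN, O_x = 58.89 kN, O_y = 50.58 kN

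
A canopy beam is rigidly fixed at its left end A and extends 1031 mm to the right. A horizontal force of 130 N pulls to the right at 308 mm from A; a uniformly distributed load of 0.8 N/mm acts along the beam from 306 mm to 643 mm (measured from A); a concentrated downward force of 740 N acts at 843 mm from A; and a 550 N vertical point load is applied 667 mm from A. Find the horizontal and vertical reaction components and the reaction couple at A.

A_x = -130.0 N, A_y = 1560 N, M_A = 1119000 N·mm

Resultant of the distributed load: 0.8 × 337 = 269.6 N at 474.5 mm from A.
ΣF_x = 0: A_x + 130 = 0 → A_x = -130.0 N.
ΣF_y = 0: A_y − 0.8·337 − 740 − 550 = 0 → A_y = 1560 N.
ΣM about A: M_A − (0.8·337)·474.5 − 740·843 − 550·667 = 0 → M_A = 1119000 N·mm.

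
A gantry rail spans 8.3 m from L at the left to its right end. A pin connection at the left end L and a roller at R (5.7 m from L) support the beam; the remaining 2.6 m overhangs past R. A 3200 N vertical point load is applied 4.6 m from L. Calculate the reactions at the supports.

L_x = 0, L_y = 617.5 N, R_y = 2582 N

ΣM about L: R_y·5.7 − 3200·4.6 = 0 → R_y = 14720/5.7 = 2582.46 ≈ 2582 N.
ΣF_y = 0: L_y + 2582.46 − 3200 = 0 → L_y = 617.5 N.
ΣF_x = 0: no horizontal applied forces, so L_x = 0.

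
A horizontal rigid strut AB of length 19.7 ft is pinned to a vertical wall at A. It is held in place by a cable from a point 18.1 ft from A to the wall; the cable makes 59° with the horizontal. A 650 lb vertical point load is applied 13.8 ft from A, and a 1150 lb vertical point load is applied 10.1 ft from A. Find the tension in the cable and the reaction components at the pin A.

T = 1327 lb, A_x = 683.4 lb, A_y = 662.7 lb

ΣM about A: T·sin59°·18.1 − 650·13.8 − 1150·10.1 = 0 → T = 20585/(18.1·0.857167) = 1326.8 ≈ 1327 lb.
ΣF_x = 0: A_x − T·cos59° = 0 → A_x = 1326.8 × 0.515038 = 683.4 lb.
ΣF_y = 0: A_y + T·sin59° − 650 − 1150 = 0 → A_y = 1800 − 1326.8 × 0.857167 = 662.7 lb.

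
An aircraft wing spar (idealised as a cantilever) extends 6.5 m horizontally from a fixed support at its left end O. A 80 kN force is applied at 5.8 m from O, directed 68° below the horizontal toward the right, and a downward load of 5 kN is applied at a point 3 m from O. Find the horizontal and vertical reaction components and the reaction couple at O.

O_x = -29.97 kN, O_y = 79.17 kN, M_O = 445.2 kN·m

ΣF_x = 0: O_x + 80·cos68° = 0 → O_x = -29.97 kN.
ΣF_y = 0: O_y − 80·sin68° − 5 = 0 → O_y = 79.17 kN.
ΣM about O: M_O − 80·sin68°·5.8 − 5·3 = 0 → M_O = 445.2 kN·m.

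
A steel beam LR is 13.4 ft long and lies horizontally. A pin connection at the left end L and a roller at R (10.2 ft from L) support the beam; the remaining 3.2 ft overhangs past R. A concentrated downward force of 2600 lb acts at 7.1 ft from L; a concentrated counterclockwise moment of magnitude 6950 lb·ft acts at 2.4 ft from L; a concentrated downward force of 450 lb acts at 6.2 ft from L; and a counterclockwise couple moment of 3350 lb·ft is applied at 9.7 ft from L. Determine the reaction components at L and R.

L_x = 0, L_y = 1976 lb, R_y = 1074 lb

Moments about L: R_y·10.2 − 2600·7.1 + 6950 − 450·6.2 + 3350 = 0 → R_y = 10950/10.2 = 1073.53 ≈ 1074 lb.
ΣF_y = 0: L_y + 1073.53 − 2600 − 450 = 0 → L_y = 1976 lb.
ΣF_x = 0: no horizontal applied forces, so L_x = 0.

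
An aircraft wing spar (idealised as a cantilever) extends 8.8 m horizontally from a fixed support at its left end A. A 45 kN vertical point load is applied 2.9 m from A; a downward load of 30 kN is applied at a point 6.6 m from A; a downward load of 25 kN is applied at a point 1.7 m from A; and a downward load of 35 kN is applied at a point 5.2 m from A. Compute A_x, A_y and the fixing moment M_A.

A_x = 0, A_y = 135.0 kN, M_A = 553.0 kN·m

ΣF_x = 0: A_x = 0.
ΣF_y = 0: A_y − 45 − 30 − 25 − 35 = 0 → A_y = 135.0 kN.
ΣM about A: M_A − 45·2.9 − 30·6.6 − 25·1.7 − 35·5.2 = 0 → M_A = 553.0 kN·m.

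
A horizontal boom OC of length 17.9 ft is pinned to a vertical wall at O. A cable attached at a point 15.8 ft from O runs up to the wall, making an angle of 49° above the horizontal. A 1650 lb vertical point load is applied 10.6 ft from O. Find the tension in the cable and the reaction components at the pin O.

ΣM about O: T·sin49°·15.8 − 1650·10.6 = 0 → T = 17490/(15.8·0.75471) = 1466.74 ≈ 1467 lb.
ΣF_x = 0: O_x − T·cos49° = 0 → O_x = 1466.74 × 0.656059 = 962.3 lb.
ΣF_y = 0: O_y + T·sin49° − 1650 = 0 → O_y = 1650 − 1466.74 × 0.75471 = 543.0 lb.

T = 1467 lb, O_x = 962.3 lb, O_y = 543.0 lb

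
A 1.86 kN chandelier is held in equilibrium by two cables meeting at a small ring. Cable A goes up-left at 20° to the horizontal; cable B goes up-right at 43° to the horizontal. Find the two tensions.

T_A = 1.527 kN, T_B = 1.962 kN

ΣF_x = 0: −T_A·cos20° + T_B·cos43° = 0 → T_B = 1.28487·T_A.
ΣF_y = 0: T_A·sin20° + T_B·sin43° = 1.86.
Substitute: T_A·(0.34202 + 1.28487·0.681998) = 1.86 → T_A = 1.52672 ≈ 1.527 kN.
Then T_B = 1.28487 × 1.52672 = 1.962 kN.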